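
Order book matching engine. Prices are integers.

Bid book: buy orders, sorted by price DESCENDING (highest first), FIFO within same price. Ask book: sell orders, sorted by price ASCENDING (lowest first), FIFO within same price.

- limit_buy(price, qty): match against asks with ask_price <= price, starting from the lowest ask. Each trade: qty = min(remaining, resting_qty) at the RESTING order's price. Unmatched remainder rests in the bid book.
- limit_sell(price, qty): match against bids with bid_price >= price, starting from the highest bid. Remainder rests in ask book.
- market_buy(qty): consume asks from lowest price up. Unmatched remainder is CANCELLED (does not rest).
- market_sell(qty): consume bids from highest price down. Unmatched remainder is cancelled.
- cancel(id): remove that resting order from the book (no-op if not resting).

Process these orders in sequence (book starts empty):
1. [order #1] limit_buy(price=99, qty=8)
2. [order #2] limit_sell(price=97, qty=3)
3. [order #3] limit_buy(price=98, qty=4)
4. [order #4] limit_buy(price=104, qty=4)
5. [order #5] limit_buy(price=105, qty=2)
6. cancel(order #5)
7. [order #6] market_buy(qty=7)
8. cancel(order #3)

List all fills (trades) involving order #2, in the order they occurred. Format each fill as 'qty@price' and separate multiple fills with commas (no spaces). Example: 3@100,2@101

After op 1 [order #1] limit_buy(price=99, qty=8): fills=none; bids=[#1:8@99] asks=[-]
After op 2 [order #2] limit_sell(price=97, qty=3): fills=#1x#2:3@99; bids=[#1:5@99] asks=[-]
After op 3 [order #3] limit_buy(price=98, qty=4): fills=none; bids=[#1:5@99 #3:4@98] asks=[-]
After op 4 [order #4] limit_buy(price=104, qty=4): fills=none; bids=[#4:4@104 #1:5@99 #3:4@98] asks=[-]
After op 5 [order #5] limit_buy(price=105, qty=2): fills=none; bids=[#5:2@105 #4:4@104 #1:5@99 #3:4@98] asks=[-]
After op 6 cancel(order #5): fills=none; bids=[#4:4@104 #1:5@99 #3:4@98] asks=[-]
After op 7 [order #6] market_buy(qty=7): fills=none; bids=[#4:4@104 #1:5@99 #3:4@98] asks=[-]
After op 8 cancel(order #3): fills=none; bids=[#4:4@104 #1:5@99] asks=[-]

Answer: 3@99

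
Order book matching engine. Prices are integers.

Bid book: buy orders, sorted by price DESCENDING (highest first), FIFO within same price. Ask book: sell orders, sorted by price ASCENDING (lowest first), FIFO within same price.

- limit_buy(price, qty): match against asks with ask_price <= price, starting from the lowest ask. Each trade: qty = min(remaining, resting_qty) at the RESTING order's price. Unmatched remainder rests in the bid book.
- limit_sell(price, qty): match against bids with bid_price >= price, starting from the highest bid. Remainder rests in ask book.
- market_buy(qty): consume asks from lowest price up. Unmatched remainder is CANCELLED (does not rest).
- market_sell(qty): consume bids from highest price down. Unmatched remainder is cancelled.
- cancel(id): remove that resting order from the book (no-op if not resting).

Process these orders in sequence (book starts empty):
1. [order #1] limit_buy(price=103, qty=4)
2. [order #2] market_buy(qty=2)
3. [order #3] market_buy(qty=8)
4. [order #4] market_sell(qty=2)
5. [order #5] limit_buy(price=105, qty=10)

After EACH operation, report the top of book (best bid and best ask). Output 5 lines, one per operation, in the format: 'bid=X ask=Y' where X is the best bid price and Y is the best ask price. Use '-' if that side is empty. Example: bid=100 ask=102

After op 1 [order #1] limit_buy(price=103, qty=4): fills=none; bids=[#1:4@103] asks=[-]
After op 2 [order #2] market_buy(qty=2): fills=none; bids=[#1:4@103] asks=[-]
After op 3 [order #3] market_buy(qty=8): fills=none; bids=[#1:4@103] asks=[-]
After op 4 [order #4] market_sell(qty=2): fills=#1x#4:2@103; bids=[#1:2@103] asks=[-]
After op 5 [order #5] limit_buy(price=105, qty=10): fills=none; bids=[#5:10@105 #1:2@103] asks=[-]

Answer: bid=103 ask=-
bid=103 ask=-
bid=103 ask=-
bid=103 ask=-
bid=105 ask=-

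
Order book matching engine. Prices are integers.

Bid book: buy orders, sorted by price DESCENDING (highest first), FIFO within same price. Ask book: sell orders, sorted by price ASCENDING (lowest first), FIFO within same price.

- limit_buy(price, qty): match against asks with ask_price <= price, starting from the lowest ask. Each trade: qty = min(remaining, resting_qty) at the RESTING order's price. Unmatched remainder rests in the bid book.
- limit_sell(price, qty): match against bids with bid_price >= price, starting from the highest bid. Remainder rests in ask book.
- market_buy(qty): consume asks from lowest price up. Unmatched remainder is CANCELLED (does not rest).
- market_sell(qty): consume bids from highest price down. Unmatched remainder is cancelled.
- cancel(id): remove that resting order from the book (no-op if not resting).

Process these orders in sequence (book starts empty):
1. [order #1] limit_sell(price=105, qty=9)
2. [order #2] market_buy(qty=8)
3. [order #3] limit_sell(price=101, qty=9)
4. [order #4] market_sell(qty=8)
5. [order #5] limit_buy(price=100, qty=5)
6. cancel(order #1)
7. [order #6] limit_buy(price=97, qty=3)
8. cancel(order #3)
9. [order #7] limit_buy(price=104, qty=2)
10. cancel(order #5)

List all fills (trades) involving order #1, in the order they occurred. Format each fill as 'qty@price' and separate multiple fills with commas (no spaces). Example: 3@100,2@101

Answer: 8@105

Derivation:
After op 1 [order #1] limit_sell(price=105, qty=9): fills=none; bids=[-] asks=[#1:9@105]
After op 2 [order #2] market_buy(qty=8): fills=#2x#1:8@105; bids=[-] asks=[#1:1@105]
After op 3 [order #3] limit_sell(price=101, qty=9): fills=none; bids=[-] asks=[#3:9@101 #1:1@105]
After op 4 [order #4] market_sell(qty=8): fills=none; bids=[-] asks=[#3:9@101 #1:1@105]
After op 5 [order #5] limit_buy(price=100, qty=5): fills=none; bids=[#5:5@100] asks=[#3:9@101 #1:1@105]
After op 6 cancel(order #1): fills=none; bids=[#5:5@100] asks=[#3:9@101]
After op 7 [order #6] limit_buy(price=97, qty=3): fills=none; bids=[#5:5@100 #6:3@97] asks=[#3:9@101]
After op 8 cancel(order #3): fills=none; bids=[#5:5@100 #6:3@97] asks=[-]
After op 9 [order #7] limit_buy(price=104, qty=2): fills=none; bids=[#7:2@104 #5:5@100 #6:3@97] asks=[-]
After op 10 cancel(order #5): fills=none; bids=[#7:2@104 #6:3@97] asks=[-]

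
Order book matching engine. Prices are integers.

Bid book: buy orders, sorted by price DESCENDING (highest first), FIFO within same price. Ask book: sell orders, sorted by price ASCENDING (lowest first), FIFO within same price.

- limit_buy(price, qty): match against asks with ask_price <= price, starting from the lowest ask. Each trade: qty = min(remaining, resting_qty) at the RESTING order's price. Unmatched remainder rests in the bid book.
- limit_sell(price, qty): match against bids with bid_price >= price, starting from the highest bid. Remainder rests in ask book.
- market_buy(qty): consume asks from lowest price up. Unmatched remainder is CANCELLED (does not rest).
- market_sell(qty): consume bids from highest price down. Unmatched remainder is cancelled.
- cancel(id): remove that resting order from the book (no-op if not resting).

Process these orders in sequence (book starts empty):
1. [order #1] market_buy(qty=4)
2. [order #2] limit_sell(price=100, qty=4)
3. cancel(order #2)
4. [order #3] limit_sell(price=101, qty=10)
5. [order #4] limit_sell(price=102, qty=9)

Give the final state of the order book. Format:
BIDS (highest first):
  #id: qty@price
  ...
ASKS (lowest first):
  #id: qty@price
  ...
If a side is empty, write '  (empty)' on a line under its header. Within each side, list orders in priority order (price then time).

Answer: BIDS (highest first):
  (empty)
ASKS (lowest first):
  #3: 10@101
  #4: 9@102

Derivation:
After op 1 [order #1] market_buy(qty=4): fills=none; bids=[-] asks=[-]
After op 2 [order #2] limit_sell(price=100, qty=4): fills=none; bids=[-] asks=[#2:4@100]
After op 3 cancel(order #2): fills=none; bids=[-] asks=[-]
After op 4 [order #3] limit_sell(price=101, qty=10): fills=none; bids=[-] asks=[#3:10@101]
After op 5 [order #4] limit_sell(price=102, qty=9): fills=none; bids=[-] asks=[#3:10@101 #4:9@102]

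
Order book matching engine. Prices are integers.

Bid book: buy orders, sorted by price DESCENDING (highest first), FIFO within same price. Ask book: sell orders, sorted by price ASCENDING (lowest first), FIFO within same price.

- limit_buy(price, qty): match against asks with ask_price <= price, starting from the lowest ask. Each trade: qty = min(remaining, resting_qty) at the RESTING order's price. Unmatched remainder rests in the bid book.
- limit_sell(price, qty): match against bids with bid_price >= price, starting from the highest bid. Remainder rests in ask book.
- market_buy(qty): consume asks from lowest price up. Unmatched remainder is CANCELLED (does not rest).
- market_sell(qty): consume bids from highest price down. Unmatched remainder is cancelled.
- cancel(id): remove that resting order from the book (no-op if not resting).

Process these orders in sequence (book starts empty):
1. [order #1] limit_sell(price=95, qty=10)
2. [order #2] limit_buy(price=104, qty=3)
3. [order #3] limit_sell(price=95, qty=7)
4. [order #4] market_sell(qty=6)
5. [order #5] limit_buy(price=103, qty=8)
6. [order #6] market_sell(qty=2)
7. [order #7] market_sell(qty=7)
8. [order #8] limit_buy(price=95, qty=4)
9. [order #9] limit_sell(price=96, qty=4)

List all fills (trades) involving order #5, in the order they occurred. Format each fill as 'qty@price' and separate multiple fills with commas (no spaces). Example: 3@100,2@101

Answer: 7@95,1@95

Derivation:
After op 1 [order #1] limit_sell(price=95, qty=10): fills=none; bids=[-] asks=[#1:10@95]
After op 2 [order #2] limit_buy(price=104, qty=3): fills=#2x#1:3@95; bids=[-] asks=[#1:7@95]
After op 3 [order #3] limit_sell(price=95, qty=7): fills=none; bids=[-] asks=[#1:7@95 #3:7@95]
After op 4 [order #4] market_sell(qty=6): fills=none; bids=[-] asks=[#1:7@95 #3:7@95]
After op 5 [order #5] limit_buy(price=103, qty=8): fills=#5x#1:7@95 #5x#3:1@95; bids=[-] asks=[#3:6@95]
After op 6 [order #6] market_sell(qty=2): fills=none; bids=[-] asks=[#3:6@95]
After op 7 [order #7] market_sell(qty=7): fills=none; bids=[-] asks=[#3:6@95]
After op 8 [order #8] limit_buy(price=95, qty=4): fills=#8x#3:4@95; bids=[-] asks=[#3:2@95]
After op 9 [order #9] limit_sell(price=96, qty=4): fills=none; bids=[-] asks=[#3:2@95 #9:4@96]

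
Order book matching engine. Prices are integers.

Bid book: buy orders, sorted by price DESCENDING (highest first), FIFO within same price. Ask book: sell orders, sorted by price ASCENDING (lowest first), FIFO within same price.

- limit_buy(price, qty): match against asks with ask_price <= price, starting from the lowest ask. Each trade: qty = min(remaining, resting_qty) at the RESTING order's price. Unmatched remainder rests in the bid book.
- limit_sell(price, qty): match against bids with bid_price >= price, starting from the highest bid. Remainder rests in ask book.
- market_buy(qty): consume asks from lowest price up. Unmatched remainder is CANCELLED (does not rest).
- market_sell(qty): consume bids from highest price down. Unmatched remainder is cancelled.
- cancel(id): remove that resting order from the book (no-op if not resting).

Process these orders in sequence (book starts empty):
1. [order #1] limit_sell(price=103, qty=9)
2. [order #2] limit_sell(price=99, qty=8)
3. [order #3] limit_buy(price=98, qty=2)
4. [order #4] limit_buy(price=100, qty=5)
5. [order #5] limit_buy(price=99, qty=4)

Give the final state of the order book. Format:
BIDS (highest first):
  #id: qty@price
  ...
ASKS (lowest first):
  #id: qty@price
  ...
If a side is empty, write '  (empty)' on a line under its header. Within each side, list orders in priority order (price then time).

After op 1 [order #1] limit_sell(price=103, qty=9): fills=none; bids=[-] asks=[#1:9@103]
After op 2 [order #2] limit_sell(price=99, qty=8): fills=none; bids=[-] asks=[#2:8@99 #1:9@103]
After op 3 [order #3] limit_buy(price=98, qty=2): fills=none; bids=[#3:2@98] asks=[#2:8@99 #1:9@103]
After op 4 [order #4] limit_buy(price=100, qty=5): fills=#4x#2:5@99; bids=[#3:2@98] asks=[#2:3@99 #1:9@103]
After op 5 [order #5] limit_buy(price=99, qty=4): fills=#5x#2:3@99; bids=[#5:1@99 #3:2@98] asks=[#1:9@103]

Answer: BIDS (highest first):
  #5: 1@99
  #3: 2@98
ASKS (lowest first):
  #1: 9@103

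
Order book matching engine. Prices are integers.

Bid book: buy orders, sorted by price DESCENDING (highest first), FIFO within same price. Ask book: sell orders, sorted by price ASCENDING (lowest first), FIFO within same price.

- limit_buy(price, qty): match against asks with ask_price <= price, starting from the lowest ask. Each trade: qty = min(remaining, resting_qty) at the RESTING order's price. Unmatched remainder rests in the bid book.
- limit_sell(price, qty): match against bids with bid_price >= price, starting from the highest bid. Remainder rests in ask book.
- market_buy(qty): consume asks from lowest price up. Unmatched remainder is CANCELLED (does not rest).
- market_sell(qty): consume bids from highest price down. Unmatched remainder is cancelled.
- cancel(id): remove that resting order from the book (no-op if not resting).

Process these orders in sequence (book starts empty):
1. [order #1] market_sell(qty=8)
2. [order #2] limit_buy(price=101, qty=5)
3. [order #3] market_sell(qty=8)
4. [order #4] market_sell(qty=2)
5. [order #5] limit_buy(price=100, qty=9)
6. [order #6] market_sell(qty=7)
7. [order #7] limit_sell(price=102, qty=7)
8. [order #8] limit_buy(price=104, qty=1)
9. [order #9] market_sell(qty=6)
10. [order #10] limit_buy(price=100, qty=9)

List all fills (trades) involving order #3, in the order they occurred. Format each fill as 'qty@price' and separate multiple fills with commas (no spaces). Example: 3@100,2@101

Answer: 5@101

Derivation:
After op 1 [order #1] market_sell(qty=8): fills=none; bids=[-] asks=[-]
After op 2 [order #2] limit_buy(price=101, qty=5): fills=none; bids=[#2:5@101] asks=[-]
After op 3 [order #3] market_sell(qty=8): fills=#2x#3:5@101; bids=[-] asks=[-]
After op 4 [order #4] market_sell(qty=2): fills=none; bids=[-] asks=[-]
After op 5 [order #5] limit_buy(price=100, qty=9): fills=none; bids=[#5:9@100] asks=[-]
After op 6 [order #6] market_sell(qty=7): fills=#5x#6:7@100; bids=[#5:2@100] asks=[-]
After op 7 [order #7] limit_sell(price=102, qty=7): fills=none; bids=[#5:2@100] asks=[#7:7@102]
After op 8 [order #8] limit_buy(price=104, qty=1): fills=#8x#7:1@102; bids=[#5:2@100] asks=[#7:6@102]
After op 9 [order #9] market_sell(qty=6): fills=#5x#9:2@100; bids=[-] asks=[#7:6@102]
After op 10 [order #10] limit_buy(price=100, qty=9): fills=none; bids=[#10:9@100] asks=[#7:6@102]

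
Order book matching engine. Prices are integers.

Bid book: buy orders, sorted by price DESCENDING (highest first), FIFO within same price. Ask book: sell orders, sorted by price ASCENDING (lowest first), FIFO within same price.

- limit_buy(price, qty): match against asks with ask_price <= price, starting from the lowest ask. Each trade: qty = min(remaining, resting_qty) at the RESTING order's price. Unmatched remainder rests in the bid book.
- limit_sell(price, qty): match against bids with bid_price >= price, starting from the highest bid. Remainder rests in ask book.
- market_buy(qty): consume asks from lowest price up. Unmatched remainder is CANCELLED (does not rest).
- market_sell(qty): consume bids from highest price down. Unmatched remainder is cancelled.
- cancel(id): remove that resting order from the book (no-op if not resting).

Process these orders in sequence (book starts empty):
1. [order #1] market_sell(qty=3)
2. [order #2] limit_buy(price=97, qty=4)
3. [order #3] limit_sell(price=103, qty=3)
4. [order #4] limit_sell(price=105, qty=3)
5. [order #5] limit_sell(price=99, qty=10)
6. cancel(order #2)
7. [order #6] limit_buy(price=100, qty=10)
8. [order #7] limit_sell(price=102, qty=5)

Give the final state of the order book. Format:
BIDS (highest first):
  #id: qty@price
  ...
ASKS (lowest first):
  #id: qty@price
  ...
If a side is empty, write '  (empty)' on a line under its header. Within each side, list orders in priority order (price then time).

After op 1 [order #1] market_sell(qty=3): fills=none; bids=[-] asks=[-]
After op 2 [order #2] limit_buy(price=97, qty=4): fills=none; bids=[#2:4@97] asks=[-]
After op 3 [order #3] limit_sell(price=103, qty=3): fills=none; bids=[#2:4@97] asks=[#3:3@103]
After op 4 [order #4] limit_sell(price=105, qty=3): fills=none; bids=[#2:4@97] asks=[#3:3@103 #4:3@105]
After op 5 [order #5] limit_sell(price=99, qty=10): fills=none; bids=[#2:4@97] asks=[#5:10@99 #3:3@103 #4:3@105]
After op 6 cancel(order #2): fills=none; bids=[-] asks=[#5:10@99 #3:3@103 #4:3@105]
After op 7 [order #6] limit_buy(price=100, qty=10): fills=#6x#5:10@99; bids=[-] asks=[#3:3@103 #4:3@105]
After op 8 [order #7] limit_sell(price=102, qty=5): fills=none; bids=[-] asks=[#7:5@102 #3:3@103 #4:3@105]

Answer: BIDS (highest first):
  (empty)
ASKS (lowest first):
  #7: 5@102
  #3: 3@103
  #4: 3@105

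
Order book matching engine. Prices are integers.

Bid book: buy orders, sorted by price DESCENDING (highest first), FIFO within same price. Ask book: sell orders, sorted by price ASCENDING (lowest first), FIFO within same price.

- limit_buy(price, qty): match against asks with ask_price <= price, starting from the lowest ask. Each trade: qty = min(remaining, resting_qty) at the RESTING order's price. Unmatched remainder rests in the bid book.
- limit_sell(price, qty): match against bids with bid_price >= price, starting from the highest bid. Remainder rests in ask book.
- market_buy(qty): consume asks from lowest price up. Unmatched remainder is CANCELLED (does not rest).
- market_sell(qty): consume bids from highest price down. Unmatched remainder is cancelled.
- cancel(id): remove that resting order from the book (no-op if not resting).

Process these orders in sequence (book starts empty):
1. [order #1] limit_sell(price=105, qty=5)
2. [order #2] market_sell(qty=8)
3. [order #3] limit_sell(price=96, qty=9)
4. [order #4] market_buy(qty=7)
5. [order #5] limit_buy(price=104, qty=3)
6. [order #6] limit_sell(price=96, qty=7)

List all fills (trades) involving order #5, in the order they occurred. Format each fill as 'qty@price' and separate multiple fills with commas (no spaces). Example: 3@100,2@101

Answer: 2@96,1@104

Derivation:
After op 1 [order #1] limit_sell(price=105, qty=5): fills=none; bids=[-] asks=[#1:5@105]
After op 2 [order #2] market_sell(qty=8): fills=none; bids=[-] asks=[#1:5@105]
After op 3 [order #3] limit_sell(price=96, qty=9): fills=none; bids=[-] asks=[#3:9@96 #1:5@105]
After op 4 [order #4] market_buy(qty=7): fills=#4x#3:7@96; bids=[-] asks=[#3:2@96 #1:5@105]
After op 5 [order #5] limit_buy(price=104, qty=3): fills=#5x#3:2@96; bids=[#5:1@104] asks=[#1:5@105]
After op 6 [order #6] limit_sell(price=96, qty=7): fills=#5x#6:1@104; bids=[-] asks=[#6:6@96 #1:5@105]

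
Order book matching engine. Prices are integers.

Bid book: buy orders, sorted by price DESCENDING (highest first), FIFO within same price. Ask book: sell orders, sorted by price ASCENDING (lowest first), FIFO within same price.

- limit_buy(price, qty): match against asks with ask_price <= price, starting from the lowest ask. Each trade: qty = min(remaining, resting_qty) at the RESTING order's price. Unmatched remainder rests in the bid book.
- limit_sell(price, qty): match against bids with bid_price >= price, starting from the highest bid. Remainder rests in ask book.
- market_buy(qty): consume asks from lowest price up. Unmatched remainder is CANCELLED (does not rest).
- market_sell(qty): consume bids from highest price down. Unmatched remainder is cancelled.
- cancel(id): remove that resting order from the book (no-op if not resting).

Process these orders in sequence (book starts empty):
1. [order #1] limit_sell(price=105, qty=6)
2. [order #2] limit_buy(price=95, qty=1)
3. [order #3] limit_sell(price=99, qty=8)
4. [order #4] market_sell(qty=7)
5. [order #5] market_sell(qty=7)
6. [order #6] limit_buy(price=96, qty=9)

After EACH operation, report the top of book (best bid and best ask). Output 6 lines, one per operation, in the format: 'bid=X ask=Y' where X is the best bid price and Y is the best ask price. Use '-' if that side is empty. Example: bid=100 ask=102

Answer: bid=- ask=105
bid=95 ask=105
bid=95 ask=99
bid=- ask=99
bid=- ask=99
bid=96 ask=99

Derivation:
After op 1 [order #1] limit_sell(price=105, qty=6): fills=none; bids=[-] asks=[#1:6@105]
After op 2 [order #2] limit_buy(price=95, qty=1): fills=none; bids=[#2:1@95] asks=[#1:6@105]
After op 3 [order #3] limit_sell(price=99, qty=8): fills=none; bids=[#2:1@95] asks=[#3:8@99 #1:6@105]
After op 4 [order #4] market_sell(qty=7): fills=#2x#4:1@95; bids=[-] asks=[#3:8@99 #1:6@105]
After op 5 [order #5] market_sell(qty=7): fills=none; bids=[-] asks=[#3:8@99 #1:6@105]
After op 6 [order #6] limit_buy(price=96, qty=9): fills=none; bids=[#6:9@96] asks=[#3:8@99 #1:6@105]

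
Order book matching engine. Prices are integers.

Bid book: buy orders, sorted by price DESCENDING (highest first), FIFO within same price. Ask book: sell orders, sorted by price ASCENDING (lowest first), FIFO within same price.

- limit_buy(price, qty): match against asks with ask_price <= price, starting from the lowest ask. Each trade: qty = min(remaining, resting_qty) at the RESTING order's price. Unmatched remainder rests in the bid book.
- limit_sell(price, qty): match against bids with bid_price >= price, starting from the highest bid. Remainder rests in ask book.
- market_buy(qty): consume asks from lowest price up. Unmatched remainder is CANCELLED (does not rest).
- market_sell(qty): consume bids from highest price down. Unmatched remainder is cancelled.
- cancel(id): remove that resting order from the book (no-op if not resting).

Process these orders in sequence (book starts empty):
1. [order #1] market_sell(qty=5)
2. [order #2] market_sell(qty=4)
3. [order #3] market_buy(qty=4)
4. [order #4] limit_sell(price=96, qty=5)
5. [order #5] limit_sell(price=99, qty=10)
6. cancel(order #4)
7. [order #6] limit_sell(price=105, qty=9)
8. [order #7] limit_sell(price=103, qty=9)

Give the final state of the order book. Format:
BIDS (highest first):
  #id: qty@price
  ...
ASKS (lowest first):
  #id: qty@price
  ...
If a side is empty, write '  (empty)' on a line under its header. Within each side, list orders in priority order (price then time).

After op 1 [order #1] market_sell(qty=5): fills=none; bids=[-] asks=[-]
After op 2 [order #2] market_sell(qty=4): fills=none; bids=[-] asks=[-]
After op 3 [order #3] market_buy(qty=4): fills=none; bids=[-] asks=[-]
After op 4 [order #4] limit_sell(price=96, qty=5): fills=none; bids=[-] asks=[#4:5@96]
After op 5 [order #5] limit_sell(price=99, qty=10): fills=none; bids=[-] asks=[#4:5@96 #5:10@99]
After op 6 cancel(order #4): fills=none; bids=[-] asks=[#5:10@99]
After op 7 [order #6] limit_sell(price=105, qty=9): fills=none; bids=[-] asks=[#5:10@99 #6:9@105]
After op 8 [order #7] limit_sell(price=103, qty=9): fills=none; bids=[-] asks=[#5:10@99 #7:9@103 #6:9@105]

Answer: BIDS (highest first):
  (empty)
ASKS (lowest first):
  #5: 10@99
  #7: 9@103
  #6: 9@105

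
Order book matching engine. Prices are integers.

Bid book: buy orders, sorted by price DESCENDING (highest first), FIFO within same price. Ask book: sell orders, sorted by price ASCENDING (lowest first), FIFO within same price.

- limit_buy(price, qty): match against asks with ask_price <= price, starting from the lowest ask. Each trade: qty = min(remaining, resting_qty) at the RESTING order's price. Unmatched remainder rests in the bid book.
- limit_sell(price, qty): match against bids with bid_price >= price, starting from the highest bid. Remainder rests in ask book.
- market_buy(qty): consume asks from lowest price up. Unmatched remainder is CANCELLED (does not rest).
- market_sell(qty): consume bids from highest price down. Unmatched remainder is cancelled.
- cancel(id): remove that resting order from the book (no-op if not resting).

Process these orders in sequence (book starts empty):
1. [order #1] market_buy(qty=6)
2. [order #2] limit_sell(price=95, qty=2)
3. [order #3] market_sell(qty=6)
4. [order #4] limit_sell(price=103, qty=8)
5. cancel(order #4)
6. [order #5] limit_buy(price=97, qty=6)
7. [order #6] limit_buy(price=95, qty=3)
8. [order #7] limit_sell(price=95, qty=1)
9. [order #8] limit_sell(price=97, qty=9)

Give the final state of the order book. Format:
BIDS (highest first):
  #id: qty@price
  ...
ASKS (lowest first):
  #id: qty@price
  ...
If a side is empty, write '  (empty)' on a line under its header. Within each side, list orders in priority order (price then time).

Answer: BIDS (highest first):
  #6: 3@95
ASKS (lowest first):
  #8: 6@97

Derivation:
After op 1 [order #1] market_buy(qty=6): fills=none; bids=[-] asks=[-]
After op 2 [order #2] limit_sell(price=95, qty=2): fills=none; bids=[-] asks=[#2:2@95]
After op 3 [order #3] market_sell(qty=6): fills=none; bids=[-] asks=[#2:2@95]
After op 4 [order #4] limit_sell(price=103, qty=8): fills=none; bids=[-] asks=[#2:2@95 #4:8@103]
After op 5 cancel(order #4): fills=none; bids=[-] asks=[#2:2@95]
After op 6 [order #5] limit_buy(price=97, qty=6): fills=#5x#2:2@95; bids=[#5:4@97] asks=[-]
After op 7 [order #6] limit_buy(price=95, qty=3): fills=none; bids=[#5:4@97 #6:3@95] asks=[-]
After op 8 [order #7] limit_sell(price=95, qty=1): fills=#5x#7:1@97; bids=[#5:3@97 #6:3@95] asks=[-]
After op 9 [order #8] limit_sell(price=97, qty=9): fills=#5x#8:3@97; bids=[#6:3@95] asks=[#8:6@97]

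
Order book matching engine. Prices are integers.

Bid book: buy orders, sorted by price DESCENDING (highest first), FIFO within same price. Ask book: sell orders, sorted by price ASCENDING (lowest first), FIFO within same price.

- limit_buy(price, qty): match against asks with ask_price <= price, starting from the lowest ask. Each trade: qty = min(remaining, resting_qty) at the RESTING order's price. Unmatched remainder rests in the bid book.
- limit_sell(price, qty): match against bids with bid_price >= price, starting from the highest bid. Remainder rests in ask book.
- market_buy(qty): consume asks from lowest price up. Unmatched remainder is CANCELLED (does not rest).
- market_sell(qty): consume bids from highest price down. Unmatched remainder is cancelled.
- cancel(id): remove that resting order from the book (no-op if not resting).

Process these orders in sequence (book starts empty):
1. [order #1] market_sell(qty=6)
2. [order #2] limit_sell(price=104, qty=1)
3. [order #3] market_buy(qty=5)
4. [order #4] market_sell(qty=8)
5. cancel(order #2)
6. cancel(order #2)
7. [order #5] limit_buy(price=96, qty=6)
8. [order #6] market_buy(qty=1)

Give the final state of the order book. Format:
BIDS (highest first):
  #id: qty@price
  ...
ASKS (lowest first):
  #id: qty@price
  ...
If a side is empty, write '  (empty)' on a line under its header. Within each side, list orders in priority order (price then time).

After op 1 [order #1] market_sell(qty=6): fills=none; bids=[-] asks=[-]
After op 2 [order #2] limit_sell(price=104, qty=1): fills=none; bids=[-] asks=[#2:1@104]
After op 3 [order #3] market_buy(qty=5): fills=#3x#2:1@104; bids=[-] asks=[-]
After op 4 [order #4] market_sell(qty=8): fills=none; bids=[-] asks=[-]
After op 5 cancel(order #2): fills=none; bids=[-] asks=[-]
After op 6 cancel(order #2): fills=none; bids=[-] asks=[-]
After op 7 [order #5] limit_buy(price=96, qty=6): fills=none; bids=[#5:6@96] asks=[-]
After op 8 [order #6] market_buy(qty=1): fills=none; bids=[#5:6@96] asks=[-]

Answer: BIDS (highest first):
  #5: 6@96
ASKS (lowest first):
  (empty)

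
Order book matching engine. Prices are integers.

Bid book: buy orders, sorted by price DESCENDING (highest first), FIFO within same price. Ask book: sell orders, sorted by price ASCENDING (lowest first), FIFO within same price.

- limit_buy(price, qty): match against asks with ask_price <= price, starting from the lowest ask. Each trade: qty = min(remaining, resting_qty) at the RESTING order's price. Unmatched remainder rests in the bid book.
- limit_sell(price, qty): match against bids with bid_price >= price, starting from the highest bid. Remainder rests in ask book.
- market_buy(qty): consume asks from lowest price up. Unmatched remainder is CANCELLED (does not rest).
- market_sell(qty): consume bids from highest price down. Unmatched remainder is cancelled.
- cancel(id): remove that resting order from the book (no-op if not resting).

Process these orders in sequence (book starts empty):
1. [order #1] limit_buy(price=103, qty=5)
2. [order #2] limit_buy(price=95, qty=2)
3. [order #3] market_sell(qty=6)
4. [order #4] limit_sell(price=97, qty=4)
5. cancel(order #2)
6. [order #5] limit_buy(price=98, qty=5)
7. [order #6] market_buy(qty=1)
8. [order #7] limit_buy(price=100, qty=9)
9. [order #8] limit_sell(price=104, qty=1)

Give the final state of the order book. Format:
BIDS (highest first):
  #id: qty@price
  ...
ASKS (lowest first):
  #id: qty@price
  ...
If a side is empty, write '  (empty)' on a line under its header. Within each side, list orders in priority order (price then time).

After op 1 [order #1] limit_buy(price=103, qty=5): fills=none; bids=[#1:5@103] asks=[-]
After op 2 [order #2] limit_buy(price=95, qty=2): fills=none; bids=[#1:5@103 #2:2@95] asks=[-]
After op 3 [order #3] market_sell(qty=6): fills=#1x#3:5@103 #2x#3:1@95; bids=[#2:1@95] asks=[-]
After op 4 [order #4] limit_sell(price=97, qty=4): fills=none; bids=[#2:1@95] asks=[#4:4@97]
After op 5 cancel(order #2): fills=none; bids=[-] asks=[#4:4@97]
After op 6 [order #5] limit_buy(price=98, qty=5): fills=#5x#4:4@97; bids=[#5:1@98] asks=[-]
After op 7 [order #6] market_buy(qty=1): fills=none; bids=[#5:1@98] asks=[-]
After op 8 [order #7] limit_buy(price=100, qty=9): fills=none; bids=[#7:9@100 #5:1@98] asks=[-]
After op 9 [order #8] limit_sell(price=104, qty=1): fills=none; bids=[#7:9@100 #5:1@98] asks=[#8:1@104]

Answer: BIDS (highest first):
  #7: 9@100
  #5: 1@98
ASKS (lowest first):
  #8: 1@104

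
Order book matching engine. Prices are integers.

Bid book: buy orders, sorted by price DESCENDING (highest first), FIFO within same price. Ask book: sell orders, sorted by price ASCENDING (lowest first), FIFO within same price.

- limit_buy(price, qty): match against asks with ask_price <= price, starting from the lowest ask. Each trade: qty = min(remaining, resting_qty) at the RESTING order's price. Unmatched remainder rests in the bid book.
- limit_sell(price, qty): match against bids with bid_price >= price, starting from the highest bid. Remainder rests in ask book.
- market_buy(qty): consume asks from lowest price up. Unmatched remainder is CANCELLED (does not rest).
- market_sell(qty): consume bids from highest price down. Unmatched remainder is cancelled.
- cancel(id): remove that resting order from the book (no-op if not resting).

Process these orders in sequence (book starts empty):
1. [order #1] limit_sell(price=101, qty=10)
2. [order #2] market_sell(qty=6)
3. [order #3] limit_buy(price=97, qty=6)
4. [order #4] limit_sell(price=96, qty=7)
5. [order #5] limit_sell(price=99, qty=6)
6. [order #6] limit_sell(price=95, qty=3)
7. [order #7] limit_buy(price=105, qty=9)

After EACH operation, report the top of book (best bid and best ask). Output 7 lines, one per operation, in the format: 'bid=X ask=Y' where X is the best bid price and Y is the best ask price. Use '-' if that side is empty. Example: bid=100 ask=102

After op 1 [order #1] limit_sell(price=101, qty=10): fills=none; bids=[-] asks=[#1:10@101]
After op 2 [order #2] market_sell(qty=6): fills=none; bids=[-] asks=[#1:10@101]
After op 3 [order #3] limit_buy(price=97, qty=6): fills=none; bids=[#3:6@97] asks=[#1:10@101]
After op 4 [order #4] limit_sell(price=96, qty=7): fills=#3x#4:6@97; bids=[-] asks=[#4:1@96 #1:10@101]
After op 5 [order #5] limit_sell(price=99, qty=6): fills=none; bids=[-] asks=[#4:1@96 #5:6@99 #1:10@101]
After op 6 [order #6] limit_sell(price=95, qty=3): fills=none; bids=[-] asks=[#6:3@95 #4:1@96 #5:6@99 #1:10@101]
After op 7 [order #7] limit_buy(price=105, qty=9): fills=#7x#6:3@95 #7x#4:1@96 #7x#5:5@99; bids=[-] asks=[#5:1@99 #1:10@101]

Answer: bid=- ask=101
bid=- ask=101
bid=97 ask=101
bid=- ask=96
bid=- ask=96
bid=- ask=95
bid=- ask=99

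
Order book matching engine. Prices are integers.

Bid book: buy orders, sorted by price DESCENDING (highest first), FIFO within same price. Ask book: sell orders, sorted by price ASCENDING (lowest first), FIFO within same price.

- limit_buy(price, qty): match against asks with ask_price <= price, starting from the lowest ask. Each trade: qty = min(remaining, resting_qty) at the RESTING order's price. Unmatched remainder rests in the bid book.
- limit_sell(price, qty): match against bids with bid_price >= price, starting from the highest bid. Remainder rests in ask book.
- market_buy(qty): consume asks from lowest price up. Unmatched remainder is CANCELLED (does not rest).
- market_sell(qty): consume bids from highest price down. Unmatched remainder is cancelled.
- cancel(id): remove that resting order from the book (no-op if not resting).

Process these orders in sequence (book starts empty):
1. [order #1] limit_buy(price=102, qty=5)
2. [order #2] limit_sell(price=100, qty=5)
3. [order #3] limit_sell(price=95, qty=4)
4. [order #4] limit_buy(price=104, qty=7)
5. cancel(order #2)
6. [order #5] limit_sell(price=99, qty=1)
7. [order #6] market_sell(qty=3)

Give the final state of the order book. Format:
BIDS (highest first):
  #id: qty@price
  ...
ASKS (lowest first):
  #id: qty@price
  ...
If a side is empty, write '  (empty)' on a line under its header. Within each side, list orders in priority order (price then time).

After op 1 [order #1] limit_buy(price=102, qty=5): fills=none; bids=[#1:5@102] asks=[-]
After op 2 [order #2] limit_sell(price=100, qty=5): fills=#1x#2:5@102; bids=[-] asks=[-]
After op 3 [order #3] limit_sell(price=95, qty=4): fills=none; bids=[-] asks=[#3:4@95]
After op 4 [order #4] limit_buy(price=104, qty=7): fills=#4x#3:4@95; bids=[#4:3@104] asks=[-]
After op 5 cancel(order #2): fills=none; bids=[#4:3@104] asks=[-]
After op 6 [order #5] limit_sell(price=99, qty=1): fills=#4x#5:1@104; bids=[#4:2@104] asks=[-]
After op 7 [order #6] market_sell(qty=3): fills=#4x#6:2@104; bids=[-] asks=[-]

Answer: BIDS (highest first):
  (empty)
ASKS (lowest first):
  (empty)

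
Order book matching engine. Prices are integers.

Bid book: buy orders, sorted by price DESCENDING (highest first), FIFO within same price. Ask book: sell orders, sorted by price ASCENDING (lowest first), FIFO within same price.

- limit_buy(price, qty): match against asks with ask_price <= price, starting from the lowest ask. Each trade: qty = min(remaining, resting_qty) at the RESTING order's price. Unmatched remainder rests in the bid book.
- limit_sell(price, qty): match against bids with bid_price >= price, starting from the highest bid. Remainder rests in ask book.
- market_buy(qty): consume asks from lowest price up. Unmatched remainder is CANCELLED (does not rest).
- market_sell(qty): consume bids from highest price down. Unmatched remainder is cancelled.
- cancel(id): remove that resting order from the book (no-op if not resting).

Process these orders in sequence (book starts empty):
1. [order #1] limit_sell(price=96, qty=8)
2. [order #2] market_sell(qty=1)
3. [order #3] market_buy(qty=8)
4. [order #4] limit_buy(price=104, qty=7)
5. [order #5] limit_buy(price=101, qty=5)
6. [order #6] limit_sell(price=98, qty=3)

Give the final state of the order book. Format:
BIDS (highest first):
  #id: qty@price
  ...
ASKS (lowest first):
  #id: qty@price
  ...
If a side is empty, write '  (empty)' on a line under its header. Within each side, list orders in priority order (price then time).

After op 1 [order #1] limit_sell(price=96, qty=8): fills=none; bids=[-] asks=[#1:8@96]
After op 2 [order #2] market_sell(qty=1): fills=none; bids=[-] asks=[#1:8@96]
After op 3 [order #3] market_buy(qty=8): fills=#3x#1:8@96; bids=[-] asks=[-]
After op 4 [order #4] limit_buy(price=104, qty=7): fills=none; bids=[#4:7@104] asks=[-]
After op 5 [order #5] limit_buy(price=101, qty=5): fills=none; bids=[#4:7@104 #5:5@101] asks=[-]
After op 6 [order #6] limit_sell(price=98, qty=3): fills=#4x#6:3@104; bids=[#4:4@104 #5:5@101] asks=[-]

Answer: BIDS (highest first):
  #4: 4@104
  #5: 5@101
ASKS (lowest first):
  (empty)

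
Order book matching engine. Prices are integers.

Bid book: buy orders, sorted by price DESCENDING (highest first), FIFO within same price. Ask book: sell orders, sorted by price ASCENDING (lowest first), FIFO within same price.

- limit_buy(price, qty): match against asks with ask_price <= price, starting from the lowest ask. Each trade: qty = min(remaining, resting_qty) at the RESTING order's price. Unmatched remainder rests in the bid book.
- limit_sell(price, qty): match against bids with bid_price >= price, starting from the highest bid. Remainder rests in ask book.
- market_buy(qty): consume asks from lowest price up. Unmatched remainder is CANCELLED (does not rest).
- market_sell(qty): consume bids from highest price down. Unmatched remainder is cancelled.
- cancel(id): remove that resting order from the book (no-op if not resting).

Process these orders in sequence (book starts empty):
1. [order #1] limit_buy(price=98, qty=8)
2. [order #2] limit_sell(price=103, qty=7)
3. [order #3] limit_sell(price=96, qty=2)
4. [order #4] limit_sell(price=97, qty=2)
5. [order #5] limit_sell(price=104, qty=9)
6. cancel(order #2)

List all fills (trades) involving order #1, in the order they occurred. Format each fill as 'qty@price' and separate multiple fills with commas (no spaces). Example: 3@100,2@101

After op 1 [order #1] limit_buy(price=98, qty=8): fills=none; bids=[#1:8@98] asks=[-]
After op 2 [order #2] limit_sell(price=103, qty=7): fills=none; bids=[#1:8@98] asks=[#2:7@103]
After op 3 [order #3] limit_sell(price=96, qty=2): fills=#1x#3:2@98; bids=[#1:6@98] asks=[#2:7@103]
After op 4 [order #4] limit_sell(price=97, qty=2): fills=#1x#4:2@98; bids=[#1:4@98] asks=[#2:7@103]
After op 5 [order #5] limit_sell(price=104, qty=9): fills=none; bids=[#1:4@98] asks=[#2:7@103 #5:9@104]
After op 6 cancel(order #2): fills=none; bids=[#1:4@98] asks=[#5:9@104]

Answer: 2@98,2@98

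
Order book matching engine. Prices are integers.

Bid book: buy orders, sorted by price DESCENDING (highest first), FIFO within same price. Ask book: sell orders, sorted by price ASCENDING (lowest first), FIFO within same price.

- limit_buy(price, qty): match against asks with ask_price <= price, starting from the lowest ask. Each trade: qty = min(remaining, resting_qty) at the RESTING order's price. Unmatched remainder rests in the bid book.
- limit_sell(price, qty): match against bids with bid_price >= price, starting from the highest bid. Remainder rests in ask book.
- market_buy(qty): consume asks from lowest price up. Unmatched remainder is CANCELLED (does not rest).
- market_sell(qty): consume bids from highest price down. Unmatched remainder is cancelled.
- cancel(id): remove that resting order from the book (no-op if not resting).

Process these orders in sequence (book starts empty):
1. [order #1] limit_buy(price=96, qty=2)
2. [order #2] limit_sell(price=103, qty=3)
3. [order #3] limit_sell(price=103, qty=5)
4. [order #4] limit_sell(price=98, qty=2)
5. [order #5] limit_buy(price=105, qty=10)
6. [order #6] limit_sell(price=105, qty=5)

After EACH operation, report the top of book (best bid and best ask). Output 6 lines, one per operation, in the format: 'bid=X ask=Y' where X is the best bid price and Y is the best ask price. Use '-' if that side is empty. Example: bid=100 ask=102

Answer: bid=96 ask=-
bid=96 ask=103
bid=96 ask=103
bid=96 ask=98
bid=96 ask=-
bid=96 ask=105

Derivation:
After op 1 [order #1] limit_buy(price=96, qty=2): fills=none; bids=[#1:2@96] asks=[-]
After op 2 [order #2] limit_sell(price=103, qty=3): fills=none; bids=[#1:2@96] asks=[#2:3@103]
After op 3 [order #3] limit_sell(price=103, qty=5): fills=none; bids=[#1:2@96] asks=[#2:3@103 #3:5@103]
After op 4 [order #4] limit_sell(price=98, qty=2): fills=none; bids=[#1:2@96] asks=[#4:2@98 #2:3@103 #3:5@103]
After op 5 [order #5] limit_buy(price=105, qty=10): fills=#5x#4:2@98 #5x#2:3@103 #5x#3:5@103; bids=[#1:2@96] asks=[-]
After op 6 [order #6] limit_sell(price=105, qty=5): fills=none; bids=[#1:2@96] asks=[#6:5@105]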